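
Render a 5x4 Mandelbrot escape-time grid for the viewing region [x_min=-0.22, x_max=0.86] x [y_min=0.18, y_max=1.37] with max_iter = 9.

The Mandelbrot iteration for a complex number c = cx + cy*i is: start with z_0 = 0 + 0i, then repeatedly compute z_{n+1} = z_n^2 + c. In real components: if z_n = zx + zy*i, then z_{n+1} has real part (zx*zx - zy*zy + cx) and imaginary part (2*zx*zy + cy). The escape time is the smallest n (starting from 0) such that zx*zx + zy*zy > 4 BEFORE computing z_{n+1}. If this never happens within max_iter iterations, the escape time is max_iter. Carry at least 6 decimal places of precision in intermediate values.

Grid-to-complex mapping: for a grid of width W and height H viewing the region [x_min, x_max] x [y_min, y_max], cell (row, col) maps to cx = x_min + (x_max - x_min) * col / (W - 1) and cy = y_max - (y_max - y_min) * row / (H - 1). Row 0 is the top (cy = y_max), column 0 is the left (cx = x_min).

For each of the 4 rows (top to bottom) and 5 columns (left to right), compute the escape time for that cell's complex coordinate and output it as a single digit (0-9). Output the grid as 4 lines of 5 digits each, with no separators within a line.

Answer: 22222
75322
99932
99943

Derivation:
(row=0, col=0): c = -0.2200 + 1.3700i → escape time 2
(row=0, col=1): c = 0.0500 + 1.3700i → escape time 2
(row=0, col=2): c = 0.3200 + 1.3700i → escape time 2
(row=0, col=3): c = 0.5900 + 1.3700i → escape time 2
(row=0, col=4): c = 0.8600 + 1.3700i → escape time 2
(row=1, col=0): c = -0.2200 + 0.9733i → escape time 7
(row=1, col=1): c = 0.0500 + 0.9733i → escape time 5
(row=1, col=2): c = 0.3200 + 0.9733i → escape time 3
(row=1, col=3): c = 0.5900 + 0.9733i → escape time 2
(row=1, col=4): c = 0.8600 + 0.9733i → escape time 2
(row=2, col=0): c = -0.2200 + 0.5767i → escape time 9
(row=2, col=1): c = 0.0500 + 0.5767i → escape time 9
(row=2, col=2): c = 0.3200 + 0.5767i → escape time 9
(row=2, col=3): c = 0.5900 + 0.5767i → escape time 3
(row=2, col=4): c = 0.8600 + 0.5767i → escape time 2
(row=3, col=0): c = -0.2200 + 0.1800i → escape time 9
(row=3, col=1): c = 0.0500 + 0.1800i → escape time 9
(row=3, col=2): c = 0.3200 + 0.1800i → escape time 9
(row=3, col=3): c = 0.5900 + 0.1800i → escape time 4
(row=3, col=4): c = 0.8600 + 0.1800i → escape time 3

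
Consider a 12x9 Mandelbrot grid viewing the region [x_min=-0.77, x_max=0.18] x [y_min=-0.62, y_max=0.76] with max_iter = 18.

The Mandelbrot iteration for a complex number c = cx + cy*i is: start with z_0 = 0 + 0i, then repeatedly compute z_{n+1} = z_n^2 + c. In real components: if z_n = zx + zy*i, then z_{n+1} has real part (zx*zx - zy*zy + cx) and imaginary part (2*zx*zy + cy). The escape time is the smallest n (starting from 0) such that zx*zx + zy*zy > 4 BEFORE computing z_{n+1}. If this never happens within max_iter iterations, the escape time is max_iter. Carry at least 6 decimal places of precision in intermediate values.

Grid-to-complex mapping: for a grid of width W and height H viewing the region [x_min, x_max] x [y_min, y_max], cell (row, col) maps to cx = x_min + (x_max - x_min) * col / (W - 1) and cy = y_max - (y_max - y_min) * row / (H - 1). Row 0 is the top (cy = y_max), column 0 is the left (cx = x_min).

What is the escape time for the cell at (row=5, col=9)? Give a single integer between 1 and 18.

z_0 = 0 + 0i, c = 0.0073 + -0.1025i
Iter 1: z = 0.0073 + -0.1025i, |z|^2 = 0.0106
Iter 2: z = -0.0032 + -0.1040i, |z|^2 = 0.0108
Iter 3: z = -0.0035 + -0.1018i, |z|^2 = 0.0104
Iter 4: z = -0.0031 + -0.1018i, |z|^2 = 0.0104
Iter 5: z = -0.0031 + -0.1019i, |z|^2 = 0.0104
Iter 6: z = -0.0031 + -0.1019i, |z|^2 = 0.0104
Iter 7: z = -0.0031 + -0.1019i, |z|^2 = 0.0104
Iter 8: z = -0.0031 + -0.1019i, |z|^2 = 0.0104
Iter 9: z = -0.0031 + -0.1019i, |z|^2 = 0.0104
Iter 10: z = -0.0031 + -0.1019i, |z|^2 = 0.0104
Iter 11: z = -0.0031 + -0.1019i, |z|^2 = 0.0104
Iter 12: z = -0.0031 + -0.1019i, |z|^2 = 0.0104
Iter 13: z = -0.0031 + -0.1019i, |z|^2 = 0.0104
Iter 14: z = -0.0031 + -0.1019i, |z|^2 = 0.0104
Iter 15: z = -0.0031 + -0.1019i, |z|^2 = 0.0104
Iter 16: z = -0.0031 + -0.1019i, |z|^2 = 0.0104
Iter 17: z = -0.0031 + -0.1019i, |z|^2 = 0.0104

Answer: 18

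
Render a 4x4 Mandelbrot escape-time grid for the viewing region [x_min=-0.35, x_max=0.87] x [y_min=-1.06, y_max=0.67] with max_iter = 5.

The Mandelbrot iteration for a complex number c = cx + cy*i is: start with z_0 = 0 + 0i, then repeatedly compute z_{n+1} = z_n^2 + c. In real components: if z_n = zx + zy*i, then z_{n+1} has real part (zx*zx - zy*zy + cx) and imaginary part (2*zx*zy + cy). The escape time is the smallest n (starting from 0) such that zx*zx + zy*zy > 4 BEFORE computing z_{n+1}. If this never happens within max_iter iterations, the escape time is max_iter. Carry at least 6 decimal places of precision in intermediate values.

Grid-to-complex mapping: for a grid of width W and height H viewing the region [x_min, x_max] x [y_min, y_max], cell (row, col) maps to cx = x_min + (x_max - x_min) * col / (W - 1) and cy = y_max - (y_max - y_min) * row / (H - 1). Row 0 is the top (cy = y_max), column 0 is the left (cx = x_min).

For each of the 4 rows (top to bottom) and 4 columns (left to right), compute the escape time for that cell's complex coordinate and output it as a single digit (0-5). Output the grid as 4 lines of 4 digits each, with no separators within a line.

Answer: 5542
5553
5553
4422

Derivation:
(row=0, col=0): c = -0.3500 + 0.6700i → escape time 5
(row=0, col=1): c = 0.0567 + 0.6700i → escape time 5
(row=0, col=2): c = 0.4633 + 0.6700i → escape time 4
(row=0, col=3): c = 0.8700 + 0.6700i → escape time 2
(row=1, col=0): c = -0.3500 + 0.0933i → escape time 5
(row=1, col=1): c = 0.0567 + 0.0933i → escape time 5
(row=1, col=2): c = 0.4633 + 0.0933i → escape time 5
(row=1, col=3): c = 0.8700 + 0.0933i → escape time 3
(row=2, col=0): c = -0.3500 + -0.4833i → escape time 5
(row=2, col=1): c = 0.0567 + -0.4833i → escape time 5
(row=2, col=2): c = 0.4633 + -0.4833i → escape time 5
(row=2, col=3): c = 0.8700 + -0.4833i → escape time 3
(row=3, col=0): c = -0.3500 + -1.0600i → escape time 4
(row=3, col=1): c = 0.0567 + -1.0600i → escape time 4
(row=3, col=2): c = 0.4633 + -1.0600i → escape time 2
(row=3, col=3): c = 0.8700 + -1.0600i → escape time 2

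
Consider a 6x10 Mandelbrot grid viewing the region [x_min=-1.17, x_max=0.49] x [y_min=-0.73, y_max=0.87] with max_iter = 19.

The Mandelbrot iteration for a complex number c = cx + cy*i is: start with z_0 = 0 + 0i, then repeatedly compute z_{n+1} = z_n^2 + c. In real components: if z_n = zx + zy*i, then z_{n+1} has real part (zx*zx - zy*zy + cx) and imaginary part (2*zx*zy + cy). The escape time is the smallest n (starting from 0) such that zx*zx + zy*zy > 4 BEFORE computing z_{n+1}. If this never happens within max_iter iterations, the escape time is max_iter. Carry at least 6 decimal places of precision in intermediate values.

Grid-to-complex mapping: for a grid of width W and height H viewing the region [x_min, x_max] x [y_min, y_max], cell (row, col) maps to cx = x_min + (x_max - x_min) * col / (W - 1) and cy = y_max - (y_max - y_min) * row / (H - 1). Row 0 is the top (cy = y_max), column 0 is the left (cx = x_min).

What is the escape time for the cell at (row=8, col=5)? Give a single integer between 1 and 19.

Answer: 5

Derivation:
z_0 = 0 + 0i, c = 0.4900 + -0.5522i
Iter 1: z = 0.4900 + -0.5522i, |z|^2 = 0.5450
Iter 2: z = 0.4252 + -1.0934i, |z|^2 = 1.3763
Iter 3: z = -0.5248 + -1.4819i, |z|^2 = 2.4715
Iter 4: z = -1.4308 + 1.0031i, |z|^2 = 3.0534
Iter 5: z = 1.5308 + -3.4227i, |z|^2 = 14.0585
Escaped at iteration 5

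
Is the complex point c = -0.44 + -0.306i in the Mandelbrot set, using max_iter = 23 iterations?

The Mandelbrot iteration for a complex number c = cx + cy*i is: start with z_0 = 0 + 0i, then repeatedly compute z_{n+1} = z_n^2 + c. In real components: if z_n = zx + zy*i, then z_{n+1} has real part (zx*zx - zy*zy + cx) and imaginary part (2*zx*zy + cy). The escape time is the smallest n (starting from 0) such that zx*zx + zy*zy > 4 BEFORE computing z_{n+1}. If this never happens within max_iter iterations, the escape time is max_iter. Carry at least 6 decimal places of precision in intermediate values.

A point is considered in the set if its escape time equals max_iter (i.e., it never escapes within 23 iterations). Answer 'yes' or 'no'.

z_0 = 0 + 0i, c = -0.4400 + -0.3060i
Iter 1: z = -0.4400 + -0.3060i, |z|^2 = 0.2872
Iter 2: z = -0.3400 + -0.0367i, |z|^2 = 0.1170
Iter 3: z = -0.3257 + -0.2810i, |z|^2 = 0.1851
Iter 4: z = -0.4129 + -0.1229i, |z|^2 = 0.1856
Iter 5: z = -0.2846 + -0.2045i, |z|^2 = 0.1228
Iter 6: z = -0.4008 + -0.1896i, |z|^2 = 0.1966
Iter 7: z = -0.3153 + -0.1540i, |z|^2 = 0.1231
Iter 8: z = -0.3643 + -0.2089i, |z|^2 = 0.1763
Iter 9: z = -0.3509 + -0.1538i, |z|^2 = 0.1468
Iter 10: z = -0.3405 + -0.1981i, |z|^2 = 0.1552
Iter 11: z = -0.3633 + -0.1711i, |z|^2 = 0.1612
Iter 12: z = -0.3373 + -0.1817i, |z|^2 = 0.1468
Iter 13: z = -0.3592 + -0.1834i, |z|^2 = 0.1627
Iter 14: z = -0.3446 + -0.1742i, |z|^2 = 0.1491
Iter 15: z = -0.3516 + -0.1859i, |z|^2 = 0.1582
Iter 16: z = -0.3510 + -0.1753i, |z|^2 = 0.1539
Iter 17: z = -0.3475 + -0.1830i, |z|^2 = 0.1543
Iter 18: z = -0.3527 + -0.1788i, |z|^2 = 0.1564
Iter 19: z = -0.3476 + -0.1799i, |z|^2 = 0.1532
Iter 20: z = -0.3515 + -0.1810i, |z|^2 = 0.1563
Iter 21: z = -0.3492 + -0.1788i, |z|^2 = 0.1539
Iter 22: z = -0.3500 + -0.1812i, |z|^2 = 0.1553
Did not escape in 23 iterations → in set

Answer: yes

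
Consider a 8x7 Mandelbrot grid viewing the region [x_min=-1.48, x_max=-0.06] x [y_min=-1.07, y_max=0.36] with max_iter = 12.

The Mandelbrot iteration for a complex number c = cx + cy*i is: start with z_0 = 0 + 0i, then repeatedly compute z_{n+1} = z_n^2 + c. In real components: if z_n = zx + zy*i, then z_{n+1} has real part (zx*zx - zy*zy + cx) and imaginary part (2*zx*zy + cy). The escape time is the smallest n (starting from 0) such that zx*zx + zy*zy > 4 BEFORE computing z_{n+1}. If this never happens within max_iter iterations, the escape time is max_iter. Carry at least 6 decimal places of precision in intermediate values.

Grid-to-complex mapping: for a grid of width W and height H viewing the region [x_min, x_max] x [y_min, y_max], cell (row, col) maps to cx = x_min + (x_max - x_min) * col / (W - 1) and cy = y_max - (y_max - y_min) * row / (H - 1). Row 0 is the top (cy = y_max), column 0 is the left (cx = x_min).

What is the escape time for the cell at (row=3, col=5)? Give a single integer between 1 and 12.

Answer: 12

Derivation:
z_0 = 0 + 0i, c = -0.4657 + -0.3550i
Iter 1: z = -0.4657 + -0.3550i, |z|^2 = 0.3429
Iter 2: z = -0.3748 + -0.0243i, |z|^2 = 0.1411
Iter 3: z = -0.3258 + -0.3368i, |z|^2 = 0.2195
Iter 4: z = -0.4730 + -0.1356i, |z|^2 = 0.2421
Iter 5: z = -0.2604 + -0.2268i, |z|^2 = 0.1192
Iter 6: z = -0.4493 + -0.2369i, |z|^2 = 0.2580
Iter 7: z = -0.3199 + -0.1421i, |z|^2 = 0.1226
Iter 8: z = -0.3835 + -0.2641i, |z|^2 = 0.2168
Iter 9: z = -0.3883 + -0.1524i, |z|^2 = 0.1740
Iter 10: z = -0.3381 + -0.2366i, |z|^2 = 0.1703
Iter 11: z = -0.4074 + -0.1950i, |z|^2 = 0.2040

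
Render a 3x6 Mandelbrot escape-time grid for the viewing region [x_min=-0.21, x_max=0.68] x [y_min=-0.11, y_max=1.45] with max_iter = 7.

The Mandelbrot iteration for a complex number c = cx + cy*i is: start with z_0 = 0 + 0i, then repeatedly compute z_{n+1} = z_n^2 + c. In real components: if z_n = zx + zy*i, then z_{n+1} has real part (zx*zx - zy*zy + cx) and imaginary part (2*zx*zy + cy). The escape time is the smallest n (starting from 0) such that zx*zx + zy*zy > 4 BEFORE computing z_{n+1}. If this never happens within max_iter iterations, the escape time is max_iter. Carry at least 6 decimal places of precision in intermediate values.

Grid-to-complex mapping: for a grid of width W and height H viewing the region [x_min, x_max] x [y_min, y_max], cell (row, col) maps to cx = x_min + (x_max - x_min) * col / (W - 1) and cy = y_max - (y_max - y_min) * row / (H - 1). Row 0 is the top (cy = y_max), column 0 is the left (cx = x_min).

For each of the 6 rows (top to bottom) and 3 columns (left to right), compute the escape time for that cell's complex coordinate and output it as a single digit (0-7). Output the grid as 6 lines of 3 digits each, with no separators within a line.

Answer: 222
532
752
773
773
773

Derivation:
(row=0, col=0): c = -0.2100 + 1.4500i → escape time 2
(row=0, col=1): c = 0.2350 + 1.4500i → escape time 2
(row=0, col=2): c = 0.6800 + 1.4500i → escape time 2
(row=1, col=0): c = -0.2100 + 1.1380i → escape time 5
(row=1, col=1): c = 0.2350 + 1.1380i → escape time 3
(row=1, col=2): c = 0.6800 + 1.1380i → escape time 2
(row=2, col=0): c = -0.2100 + 0.8260i → escape time 7
(row=2, col=1): c = 0.2350 + 0.8260i → escape time 5
(row=2, col=2): c = 0.6800 + 0.8260i → escape time 2
(row=3, col=0): c = -0.2100 + 0.5140i → escape time 7
(row=3, col=1): c = 0.2350 + 0.5140i → escape time 7
(row=3, col=2): c = 0.6800 + 0.5140i → escape time 3
(row=4, col=0): c = -0.2100 + 0.2020i → escape time 7
(row=4, col=1): c = 0.2350 + 0.2020i → escape time 7
(row=4, col=2): c = 0.6800 + 0.2020i → escape time 3
(row=5, col=0): c = -0.2100 + -0.1100i → escape time 7
(row=5, col=1): c = 0.2350 + -0.1100i → escape time 7
(row=5, col=2): c = 0.6800 + -0.1100i → escape time 3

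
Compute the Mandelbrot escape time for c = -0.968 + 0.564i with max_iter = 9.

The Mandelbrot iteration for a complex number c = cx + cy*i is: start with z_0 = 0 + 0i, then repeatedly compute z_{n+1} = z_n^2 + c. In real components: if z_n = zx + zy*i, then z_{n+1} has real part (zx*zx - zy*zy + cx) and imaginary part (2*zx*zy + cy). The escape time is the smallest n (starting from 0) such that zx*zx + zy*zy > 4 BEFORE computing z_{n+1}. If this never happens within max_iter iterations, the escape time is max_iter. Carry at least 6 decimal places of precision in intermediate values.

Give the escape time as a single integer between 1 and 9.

z_0 = 0 + 0i, c = -0.9680 + 0.5640i
Iter 1: z = -0.9680 + 0.5640i, |z|^2 = 1.2551
Iter 2: z = -0.3491 + -0.5279i, |z|^2 = 0.4005
Iter 3: z = -1.1248 + 0.9326i, |z|^2 = 2.1349
Iter 4: z = -0.5724 + -1.5339i, |z|^2 = 2.6806
Iter 5: z = -2.9933 + 2.3201i, |z|^2 = 14.3425
Escaped at iteration 5

Answer: 5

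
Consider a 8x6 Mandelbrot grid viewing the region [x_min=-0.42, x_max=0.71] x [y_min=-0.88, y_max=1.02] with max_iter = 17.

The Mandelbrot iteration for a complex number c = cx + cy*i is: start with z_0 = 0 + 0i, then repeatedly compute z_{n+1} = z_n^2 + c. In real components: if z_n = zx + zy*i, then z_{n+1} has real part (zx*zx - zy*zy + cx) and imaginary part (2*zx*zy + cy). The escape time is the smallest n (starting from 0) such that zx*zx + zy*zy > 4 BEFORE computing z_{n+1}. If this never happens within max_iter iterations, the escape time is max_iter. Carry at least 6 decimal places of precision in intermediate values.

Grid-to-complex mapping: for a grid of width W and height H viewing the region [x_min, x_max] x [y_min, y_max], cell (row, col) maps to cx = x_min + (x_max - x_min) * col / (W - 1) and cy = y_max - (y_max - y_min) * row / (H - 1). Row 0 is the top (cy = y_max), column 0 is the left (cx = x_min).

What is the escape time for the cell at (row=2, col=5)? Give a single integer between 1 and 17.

Answer: 17

Derivation:
z_0 = 0 + 0i, c = 0.3871 + 0.2600i
Iter 1: z = 0.3871 + 0.2600i, |z|^2 = 0.2175
Iter 2: z = 0.4694 + 0.4613i, |z|^2 = 0.4332
Iter 3: z = 0.3947 + 0.6931i, |z|^2 = 0.6362
Iter 4: z = 0.0625 + 0.8071i, |z|^2 = 0.6554
Iter 5: z = -0.2604 + 0.3609i, |z|^2 = 0.1981
Iter 6: z = 0.3247 + 0.0720i, |z|^2 = 0.1106
Iter 7: z = 0.4874 + 0.3068i, |z|^2 = 0.3316
Iter 8: z = 0.5306 + 0.5590i, |z|^2 = 0.5940
Iter 9: z = 0.3561 + 0.8532i, |z|^2 = 0.8548
Iter 10: z = -0.2139 + 0.8677i, |z|^2 = 0.7987
Iter 11: z = -0.3200 + -0.1113i, |z|^2 = 0.1148
Iter 12: z = 0.4771 + 0.3312i, |z|^2 = 0.3374
Iter 13: z = 0.5051 + 0.5761i, |z|^2 = 0.5870
Iter 14: z = 0.3104 + 0.8420i, |z|^2 = 0.8052
Iter 15: z = -0.2254 + 0.7827i, |z|^2 = 0.6634
Iter 16: z = -0.1747 + -0.0928i, |z|^2 = 0.0391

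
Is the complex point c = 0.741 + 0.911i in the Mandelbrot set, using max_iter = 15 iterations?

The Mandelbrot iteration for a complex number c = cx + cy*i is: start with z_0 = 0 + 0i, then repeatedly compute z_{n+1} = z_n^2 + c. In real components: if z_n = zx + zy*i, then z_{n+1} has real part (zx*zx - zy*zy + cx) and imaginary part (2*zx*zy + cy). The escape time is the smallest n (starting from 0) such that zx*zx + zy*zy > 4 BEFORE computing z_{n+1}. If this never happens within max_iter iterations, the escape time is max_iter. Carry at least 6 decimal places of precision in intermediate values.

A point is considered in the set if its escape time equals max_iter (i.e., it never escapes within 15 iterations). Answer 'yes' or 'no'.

z_0 = 0 + 0i, c = 0.7410 + 0.9110i
Iter 1: z = 0.7410 + 0.9110i, |z|^2 = 1.3790
Iter 2: z = 0.4602 + 2.2611i, |z|^2 = 5.3243
Escaped at iteration 2

Answer: no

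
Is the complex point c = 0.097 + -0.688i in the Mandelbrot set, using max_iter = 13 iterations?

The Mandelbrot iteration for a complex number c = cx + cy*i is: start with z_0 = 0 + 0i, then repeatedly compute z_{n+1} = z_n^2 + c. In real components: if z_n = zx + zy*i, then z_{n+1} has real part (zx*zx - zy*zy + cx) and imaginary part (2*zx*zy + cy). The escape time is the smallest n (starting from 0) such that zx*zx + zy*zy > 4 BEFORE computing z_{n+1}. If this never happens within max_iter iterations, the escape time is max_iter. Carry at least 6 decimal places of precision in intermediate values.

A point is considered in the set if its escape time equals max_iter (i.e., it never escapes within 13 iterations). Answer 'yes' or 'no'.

Answer: no

Derivation:
z_0 = 0 + 0i, c = 0.0970 + -0.6880i
Iter 1: z = 0.0970 + -0.6880i, |z|^2 = 0.4828
Iter 2: z = -0.3669 + -0.8215i, |z|^2 = 0.8095
Iter 3: z = -0.4432 + -0.0851i, |z|^2 = 0.2037
Iter 4: z = 0.2862 + -0.6125i, |z|^2 = 0.4571
Iter 5: z = -0.1963 + -1.0386i, |z|^2 = 1.1171
Iter 6: z = -0.9431 + -0.2802i, |z|^2 = 0.9679
Iter 7: z = 0.9078 + -0.1594i, |z|^2 = 0.8496
Iter 8: z = 0.8957 + -0.9775i, |z|^2 = 1.7578
Iter 9: z = -0.0561 + -2.4391i, |z|^2 = 5.9524
Escaped at iteration 9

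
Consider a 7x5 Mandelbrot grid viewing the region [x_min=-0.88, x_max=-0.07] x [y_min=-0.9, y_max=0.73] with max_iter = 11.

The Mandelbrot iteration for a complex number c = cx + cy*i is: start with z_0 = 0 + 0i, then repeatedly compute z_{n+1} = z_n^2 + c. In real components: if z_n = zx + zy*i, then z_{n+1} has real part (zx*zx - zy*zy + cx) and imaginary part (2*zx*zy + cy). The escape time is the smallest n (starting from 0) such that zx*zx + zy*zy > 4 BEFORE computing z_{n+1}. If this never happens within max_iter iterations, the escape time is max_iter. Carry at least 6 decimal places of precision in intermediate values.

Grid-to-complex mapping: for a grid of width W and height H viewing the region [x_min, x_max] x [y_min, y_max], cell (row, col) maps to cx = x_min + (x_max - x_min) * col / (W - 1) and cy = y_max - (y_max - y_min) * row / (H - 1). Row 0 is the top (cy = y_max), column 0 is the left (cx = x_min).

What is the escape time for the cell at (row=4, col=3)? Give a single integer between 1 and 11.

z_0 = 0 + 0i, c = -0.4750 + -0.9000i
Iter 1: z = -0.4750 + -0.9000i, |z|^2 = 1.0356
Iter 2: z = -1.0594 + -0.0450i, |z|^2 = 1.1243
Iter 3: z = 0.6453 + -0.8047i, |z|^2 = 1.0638
Iter 4: z = -0.7061 + -1.9384i, |z|^2 = 4.2560
Escaped at iteration 4

Answer: 4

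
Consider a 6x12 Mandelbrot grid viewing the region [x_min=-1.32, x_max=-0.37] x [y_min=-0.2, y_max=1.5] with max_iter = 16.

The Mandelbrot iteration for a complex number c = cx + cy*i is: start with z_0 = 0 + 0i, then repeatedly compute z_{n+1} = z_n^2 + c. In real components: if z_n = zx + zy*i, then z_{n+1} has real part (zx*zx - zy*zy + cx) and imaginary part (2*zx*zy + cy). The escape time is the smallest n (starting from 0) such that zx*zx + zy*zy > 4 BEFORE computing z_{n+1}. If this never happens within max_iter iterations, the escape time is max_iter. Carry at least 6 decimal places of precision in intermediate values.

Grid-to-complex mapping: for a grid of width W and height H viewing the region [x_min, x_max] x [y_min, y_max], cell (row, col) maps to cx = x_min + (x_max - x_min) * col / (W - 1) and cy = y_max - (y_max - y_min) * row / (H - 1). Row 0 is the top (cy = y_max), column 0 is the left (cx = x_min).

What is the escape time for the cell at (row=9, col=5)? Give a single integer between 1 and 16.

z_0 = 0 + 0i, c = -0.3700 + 0.1091i
Iter 1: z = -0.3700 + 0.1091i, |z|^2 = 0.1488
Iter 2: z = -0.2450 + 0.0284i, |z|^2 = 0.0608
Iter 3: z = -0.3108 + 0.0952i, |z|^2 = 0.1056
Iter 4: z = -0.2825 + 0.0499i, |z|^2 = 0.0823
Iter 5: z = -0.2927 + 0.0809i, |z|^2 = 0.0922
Iter 6: z = -0.2909 + 0.0617i, |z|^2 = 0.0884
Iter 7: z = -0.2892 + 0.0732i, |z|^2 = 0.0890
Iter 8: z = -0.2917 + 0.0668i, |z|^2 = 0.0896
Iter 9: z = -0.2894 + 0.0701i, |z|^2 = 0.0886
Iter 10: z = -0.2912 + 0.0685i, |z|^2 = 0.0895
Iter 11: z = -0.2899 + 0.0692i, |z|^2 = 0.0888
Iter 12: z = -0.2907 + 0.0690i, |z|^2 = 0.0893
Iter 13: z = -0.2902 + 0.0690i, |z|^2 = 0.0890
Iter 14: z = -0.2905 + 0.0690i, |z|^2 = 0.0892
Iter 15: z = -0.2904 + 0.0690i, |z|^2 = 0.0891

Answer: 16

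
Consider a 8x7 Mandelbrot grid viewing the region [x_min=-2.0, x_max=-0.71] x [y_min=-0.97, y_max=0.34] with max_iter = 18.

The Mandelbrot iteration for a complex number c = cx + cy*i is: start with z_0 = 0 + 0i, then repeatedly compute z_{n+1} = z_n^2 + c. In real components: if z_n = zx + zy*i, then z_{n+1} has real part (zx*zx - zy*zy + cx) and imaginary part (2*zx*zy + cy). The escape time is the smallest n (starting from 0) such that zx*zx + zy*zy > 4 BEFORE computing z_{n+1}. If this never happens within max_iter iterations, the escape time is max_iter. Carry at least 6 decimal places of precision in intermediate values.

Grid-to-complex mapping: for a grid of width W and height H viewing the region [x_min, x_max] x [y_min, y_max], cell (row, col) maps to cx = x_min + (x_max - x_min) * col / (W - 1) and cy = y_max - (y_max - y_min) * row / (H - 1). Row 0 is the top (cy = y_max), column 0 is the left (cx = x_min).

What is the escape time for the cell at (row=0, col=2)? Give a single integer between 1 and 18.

z_0 = 0 + 0i, c = -1.6314 + 0.3400i
Iter 1: z = -1.6314 + 0.3400i, |z|^2 = 2.7772
Iter 2: z = 0.9145 + -0.7694i, |z|^2 = 1.4283
Iter 3: z = -1.3870 + -1.0672i, |z|^2 = 3.0627
Iter 4: z = -0.8466 + 3.3005i, |z|^2 = 11.6100
Escaped at iteration 4

Answer: 4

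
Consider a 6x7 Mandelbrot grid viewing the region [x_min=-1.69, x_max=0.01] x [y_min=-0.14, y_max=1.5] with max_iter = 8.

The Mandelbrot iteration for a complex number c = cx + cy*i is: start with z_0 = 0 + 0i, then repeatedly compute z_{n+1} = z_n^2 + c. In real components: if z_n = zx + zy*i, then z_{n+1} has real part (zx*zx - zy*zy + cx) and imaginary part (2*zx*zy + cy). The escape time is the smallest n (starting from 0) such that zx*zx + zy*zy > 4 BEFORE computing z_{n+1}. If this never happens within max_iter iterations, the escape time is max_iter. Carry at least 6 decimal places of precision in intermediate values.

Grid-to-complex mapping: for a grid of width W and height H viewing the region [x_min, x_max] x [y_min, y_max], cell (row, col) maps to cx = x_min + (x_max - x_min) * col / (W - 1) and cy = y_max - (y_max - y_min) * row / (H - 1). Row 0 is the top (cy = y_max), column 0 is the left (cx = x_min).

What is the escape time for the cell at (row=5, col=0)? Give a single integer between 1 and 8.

z_0 = 0 + 0i, c = -1.6900 + 0.1333i
Iter 1: z = -1.6900 + 0.1333i, |z|^2 = 2.8739
Iter 2: z = 1.1483 + -0.3173i, |z|^2 = 1.4193
Iter 3: z = -0.4721 + -0.5955i, |z|^2 = 0.5774
Iter 4: z = -1.8217 + 0.6955i, |z|^2 = 3.8025
Iter 5: z = 1.1450 + -2.4008i, |z|^2 = 7.0749
Escaped at iteration 5

Answer: 5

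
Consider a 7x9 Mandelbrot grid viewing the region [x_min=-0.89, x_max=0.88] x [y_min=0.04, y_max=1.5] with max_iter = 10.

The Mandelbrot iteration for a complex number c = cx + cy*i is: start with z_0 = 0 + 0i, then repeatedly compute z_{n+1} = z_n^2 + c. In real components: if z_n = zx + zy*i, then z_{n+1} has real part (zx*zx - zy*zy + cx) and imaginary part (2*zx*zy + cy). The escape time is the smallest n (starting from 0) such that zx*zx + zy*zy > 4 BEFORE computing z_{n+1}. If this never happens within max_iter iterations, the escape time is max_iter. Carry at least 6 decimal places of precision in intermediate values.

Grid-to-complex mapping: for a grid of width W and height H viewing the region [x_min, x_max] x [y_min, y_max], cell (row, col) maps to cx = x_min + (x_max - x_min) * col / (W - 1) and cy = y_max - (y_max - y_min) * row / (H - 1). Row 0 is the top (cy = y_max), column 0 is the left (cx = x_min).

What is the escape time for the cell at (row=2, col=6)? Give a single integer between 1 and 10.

z_0 = 0 + 0i, c = 0.8800 + 1.1350i
Iter 1: z = 0.8800 + 1.1350i, |z|^2 = 2.0626
Iter 2: z = 0.3662 + 3.1326i, |z|^2 = 9.9473
Escaped at iteration 2

Answer: 2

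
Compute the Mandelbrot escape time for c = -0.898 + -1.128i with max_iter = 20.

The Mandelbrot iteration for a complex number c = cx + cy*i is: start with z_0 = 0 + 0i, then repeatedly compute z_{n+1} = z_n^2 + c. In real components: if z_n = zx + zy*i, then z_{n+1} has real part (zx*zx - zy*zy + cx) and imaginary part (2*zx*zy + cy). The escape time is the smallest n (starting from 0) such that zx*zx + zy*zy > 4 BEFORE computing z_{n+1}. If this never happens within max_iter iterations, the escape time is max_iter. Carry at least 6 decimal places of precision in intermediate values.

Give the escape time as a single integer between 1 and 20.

Answer: 3

Derivation:
z_0 = 0 + 0i, c = -0.8980 + -1.1280i
Iter 1: z = -0.8980 + -1.1280i, |z|^2 = 2.0788
Iter 2: z = -1.3640 + 0.8979i, |z|^2 = 2.6666
Iter 3: z = 0.1562 + -3.5774i, |z|^2 = 12.8222
Escaped at iteration 3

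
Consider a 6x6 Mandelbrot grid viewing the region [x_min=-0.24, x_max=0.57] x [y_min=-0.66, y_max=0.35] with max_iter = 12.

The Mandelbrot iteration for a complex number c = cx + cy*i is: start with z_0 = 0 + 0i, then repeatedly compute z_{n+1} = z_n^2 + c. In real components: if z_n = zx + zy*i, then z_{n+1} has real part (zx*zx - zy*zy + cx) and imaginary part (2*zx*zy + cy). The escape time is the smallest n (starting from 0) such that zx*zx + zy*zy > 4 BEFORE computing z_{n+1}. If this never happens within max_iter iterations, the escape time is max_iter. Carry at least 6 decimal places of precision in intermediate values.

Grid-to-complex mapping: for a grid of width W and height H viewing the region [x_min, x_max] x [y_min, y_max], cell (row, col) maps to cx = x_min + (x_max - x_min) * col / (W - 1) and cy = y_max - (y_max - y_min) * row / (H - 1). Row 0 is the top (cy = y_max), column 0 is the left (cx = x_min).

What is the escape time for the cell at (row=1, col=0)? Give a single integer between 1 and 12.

z_0 = 0 + 0i, c = -0.2400 + 0.1480i
Iter 1: z = -0.2400 + 0.1480i, |z|^2 = 0.0795
Iter 2: z = -0.2043 + 0.0770i, |z|^2 = 0.0477
Iter 3: z = -0.2042 + 0.1166i, |z|^2 = 0.0553
Iter 4: z = -0.2119 + 0.1004i, |z|^2 = 0.0550
Iter 5: z = -0.2052 + 0.1055i, |z|^2 = 0.0532
Iter 6: z = -0.2090 + 0.1047i, |z|^2 = 0.0547
Iter 7: z = -0.2073 + 0.1042i, |z|^2 = 0.0538
Iter 8: z = -0.2079 + 0.1048i, |z|^2 = 0.0542
Iter 9: z = -0.2078 + 0.1044i, |z|^2 = 0.0541
Iter 10: z = -0.2077 + 0.1046i, |z|^2 = 0.0541
Iter 11: z = -0.2078 + 0.1045i, |z|^2 = 0.0541

Answer: 12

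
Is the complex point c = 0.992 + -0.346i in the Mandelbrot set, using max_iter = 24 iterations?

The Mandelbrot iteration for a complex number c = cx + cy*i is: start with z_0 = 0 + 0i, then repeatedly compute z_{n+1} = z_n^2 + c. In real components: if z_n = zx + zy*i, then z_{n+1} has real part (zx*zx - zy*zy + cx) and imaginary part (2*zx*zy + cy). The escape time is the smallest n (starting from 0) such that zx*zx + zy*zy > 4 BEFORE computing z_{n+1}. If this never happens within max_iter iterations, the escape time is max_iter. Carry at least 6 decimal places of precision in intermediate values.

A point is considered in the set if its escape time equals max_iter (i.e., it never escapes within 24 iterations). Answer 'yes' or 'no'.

Answer: no

Derivation:
z_0 = 0 + 0i, c = 0.9920 + -0.3460i
Iter 1: z = 0.9920 + -0.3460i, |z|^2 = 1.1038
Iter 2: z = 1.8563 + -1.0325i, |z|^2 = 4.5120
Escaped at iteration 2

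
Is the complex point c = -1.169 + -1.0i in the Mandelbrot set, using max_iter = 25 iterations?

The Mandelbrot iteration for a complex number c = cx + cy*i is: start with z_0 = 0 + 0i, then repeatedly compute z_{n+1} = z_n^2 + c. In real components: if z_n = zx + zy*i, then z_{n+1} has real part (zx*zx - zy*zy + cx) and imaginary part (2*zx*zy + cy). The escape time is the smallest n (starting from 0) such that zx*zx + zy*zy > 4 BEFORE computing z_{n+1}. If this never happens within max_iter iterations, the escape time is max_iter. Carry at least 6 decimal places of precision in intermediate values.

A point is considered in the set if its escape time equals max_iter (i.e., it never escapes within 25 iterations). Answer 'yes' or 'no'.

z_0 = 0 + 0i, c = -1.1690 + -1.0000i
Iter 1: z = -1.1690 + -1.0000i, |z|^2 = 2.3666
Iter 2: z = -0.8024 + 1.3380i, |z|^2 = 2.4342
Iter 3: z = -2.3153 + -3.1473i, |z|^2 = 15.2664
Escaped at iteration 3

Answer: no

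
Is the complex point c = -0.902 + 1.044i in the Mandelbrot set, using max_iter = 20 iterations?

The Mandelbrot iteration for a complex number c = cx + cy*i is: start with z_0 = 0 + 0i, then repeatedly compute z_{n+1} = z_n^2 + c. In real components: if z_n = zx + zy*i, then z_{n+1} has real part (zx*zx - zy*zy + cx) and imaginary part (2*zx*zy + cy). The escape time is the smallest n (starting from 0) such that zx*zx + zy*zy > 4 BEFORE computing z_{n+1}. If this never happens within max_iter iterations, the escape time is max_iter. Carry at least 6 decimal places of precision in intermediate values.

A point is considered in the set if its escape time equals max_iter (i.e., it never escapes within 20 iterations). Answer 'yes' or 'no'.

z_0 = 0 + 0i, c = -0.9020 + 1.0440i
Iter 1: z = -0.9020 + 1.0440i, |z|^2 = 1.9035
Iter 2: z = -1.1783 + -0.8394i, |z|^2 = 2.0930
Iter 3: z = -0.2181 + 3.0221i, |z|^2 = 9.1808
Escaped at iteration 3

Answer: no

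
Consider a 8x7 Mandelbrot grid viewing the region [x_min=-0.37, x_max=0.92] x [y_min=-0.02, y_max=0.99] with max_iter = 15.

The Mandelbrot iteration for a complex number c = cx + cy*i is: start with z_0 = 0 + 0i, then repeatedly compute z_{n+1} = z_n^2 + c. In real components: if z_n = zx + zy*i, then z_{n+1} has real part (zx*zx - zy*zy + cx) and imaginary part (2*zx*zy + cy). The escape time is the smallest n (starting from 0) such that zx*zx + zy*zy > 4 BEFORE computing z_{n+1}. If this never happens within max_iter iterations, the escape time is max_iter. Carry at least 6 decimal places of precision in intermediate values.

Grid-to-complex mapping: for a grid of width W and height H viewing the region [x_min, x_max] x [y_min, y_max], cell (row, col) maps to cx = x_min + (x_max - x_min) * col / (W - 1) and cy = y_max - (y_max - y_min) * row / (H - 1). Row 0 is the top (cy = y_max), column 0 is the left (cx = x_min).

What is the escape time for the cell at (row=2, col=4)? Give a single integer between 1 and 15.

z_0 = 0 + 0i, c = 0.3671 + 0.6533i
Iter 1: z = 0.3671 + 0.6533i, |z|^2 = 0.5616
Iter 2: z = 0.0751 + 1.1331i, |z|^2 = 1.2895
Iter 3: z = -0.9111 + 0.8235i, |z|^2 = 1.5082
Iter 4: z = 0.5190 + -0.8472i, |z|^2 = 0.9871
Iter 5: z = -0.0812 + -0.2261i, |z|^2 = 0.0577
Iter 6: z = 0.3226 + 0.6900i, |z|^2 = 0.5803
Iter 7: z = -0.0049 + 1.0986i, |z|^2 = 1.2069
Iter 8: z = -0.8397 + 0.6425i, |z|^2 = 1.1180
Iter 9: z = 0.6595 + -0.4257i, |z|^2 = 0.6162
Iter 10: z = 0.6209 + 0.0918i, |z|^2 = 0.3939
Iter 11: z = 0.7442 + 0.7673i, |z|^2 = 1.1426
Iter 12: z = 0.3322 + 1.7954i, |z|^2 = 3.3337
Iter 13: z = -2.7459 + 1.8461i, |z|^2 = 10.9478
Escaped at iteration 13

Answer: 13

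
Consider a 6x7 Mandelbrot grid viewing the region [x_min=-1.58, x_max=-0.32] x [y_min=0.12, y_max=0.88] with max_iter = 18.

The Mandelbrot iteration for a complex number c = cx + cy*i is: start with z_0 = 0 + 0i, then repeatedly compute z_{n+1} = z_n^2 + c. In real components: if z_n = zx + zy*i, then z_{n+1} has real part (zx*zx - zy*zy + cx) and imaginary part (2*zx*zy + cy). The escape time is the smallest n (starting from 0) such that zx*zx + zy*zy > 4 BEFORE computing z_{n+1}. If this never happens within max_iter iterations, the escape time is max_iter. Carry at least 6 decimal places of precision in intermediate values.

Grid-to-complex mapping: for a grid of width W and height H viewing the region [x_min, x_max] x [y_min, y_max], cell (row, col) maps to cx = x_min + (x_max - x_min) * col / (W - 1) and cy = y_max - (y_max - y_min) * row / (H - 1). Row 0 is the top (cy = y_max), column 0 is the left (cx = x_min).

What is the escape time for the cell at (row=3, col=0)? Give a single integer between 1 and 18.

z_0 = 0 + 0i, c = -1.5800 + 0.5000i
Iter 1: z = -1.5800 + 0.5000i, |z|^2 = 2.7464
Iter 2: z = 0.6664 + -1.0800i, |z|^2 = 1.6105
Iter 3: z = -2.3023 + -0.9394i, |z|^2 = 6.1832
Escaped at iteration 3

Answer: 3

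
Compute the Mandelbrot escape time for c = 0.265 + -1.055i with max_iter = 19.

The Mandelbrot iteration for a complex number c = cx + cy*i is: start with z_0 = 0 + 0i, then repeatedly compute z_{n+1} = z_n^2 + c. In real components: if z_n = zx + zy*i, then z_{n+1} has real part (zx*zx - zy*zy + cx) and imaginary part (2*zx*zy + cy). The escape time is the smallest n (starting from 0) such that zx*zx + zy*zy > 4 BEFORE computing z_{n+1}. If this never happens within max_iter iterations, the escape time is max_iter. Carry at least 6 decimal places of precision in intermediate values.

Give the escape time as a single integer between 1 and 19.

z_0 = 0 + 0i, c = 0.2650 + -1.0550i
Iter 1: z = 0.2650 + -1.0550i, |z|^2 = 1.1832
Iter 2: z = -0.7778 + -1.6141i, |z|^2 = 3.2105
Iter 3: z = -1.7355 + 1.4560i, |z|^2 = 5.1318
Escaped at iteration 3

Answer: 3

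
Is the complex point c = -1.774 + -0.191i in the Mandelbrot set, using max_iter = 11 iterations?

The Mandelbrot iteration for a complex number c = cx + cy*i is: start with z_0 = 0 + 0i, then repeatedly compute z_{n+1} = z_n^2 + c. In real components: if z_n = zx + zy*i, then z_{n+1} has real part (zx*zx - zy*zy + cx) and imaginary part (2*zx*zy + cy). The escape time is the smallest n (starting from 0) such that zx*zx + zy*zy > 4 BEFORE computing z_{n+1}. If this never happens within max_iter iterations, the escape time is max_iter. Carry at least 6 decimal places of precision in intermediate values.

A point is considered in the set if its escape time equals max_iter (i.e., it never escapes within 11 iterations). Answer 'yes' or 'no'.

Answer: no

Derivation:
z_0 = 0 + 0i, c = -1.7740 + -0.1910i
Iter 1: z = -1.7740 + -0.1910i, |z|^2 = 3.1836
Iter 2: z = 1.3366 + 0.4867i, |z|^2 = 2.0233
Iter 3: z = -0.2244 + 1.1100i, |z|^2 = 1.2823
Iter 4: z = -2.9557 + -0.6891i, |z|^2 = 9.2108
Escaped at iteration 4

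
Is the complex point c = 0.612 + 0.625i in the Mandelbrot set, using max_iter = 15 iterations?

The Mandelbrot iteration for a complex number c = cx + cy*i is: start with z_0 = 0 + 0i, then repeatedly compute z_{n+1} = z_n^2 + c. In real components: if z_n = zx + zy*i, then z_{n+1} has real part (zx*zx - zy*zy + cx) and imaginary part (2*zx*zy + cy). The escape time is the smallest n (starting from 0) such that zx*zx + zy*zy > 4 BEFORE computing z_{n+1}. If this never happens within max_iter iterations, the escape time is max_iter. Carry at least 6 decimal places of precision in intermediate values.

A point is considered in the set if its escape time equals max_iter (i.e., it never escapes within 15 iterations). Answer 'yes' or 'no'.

Answer: no

Derivation:
z_0 = 0 + 0i, c = 0.6120 + 0.6250i
Iter 1: z = 0.6120 + 0.6250i, |z|^2 = 0.7652
Iter 2: z = 0.5959 + 1.3900i, |z|^2 = 2.2872
Iter 3: z = -0.9650 + 2.2817i, |z|^2 = 6.1371
Escaped at iteration 3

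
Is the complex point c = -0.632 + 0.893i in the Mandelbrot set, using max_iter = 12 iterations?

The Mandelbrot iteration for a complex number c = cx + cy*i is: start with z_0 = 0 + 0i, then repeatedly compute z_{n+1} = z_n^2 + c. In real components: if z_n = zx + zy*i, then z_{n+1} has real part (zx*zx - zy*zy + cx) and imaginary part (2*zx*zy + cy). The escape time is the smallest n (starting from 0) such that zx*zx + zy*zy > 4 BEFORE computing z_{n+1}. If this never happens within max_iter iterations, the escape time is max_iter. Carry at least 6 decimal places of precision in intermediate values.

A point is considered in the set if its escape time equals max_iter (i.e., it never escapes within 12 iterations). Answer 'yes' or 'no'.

Answer: no

Derivation:
z_0 = 0 + 0i, c = -0.6320 + 0.8930i
Iter 1: z = -0.6320 + 0.8930i, |z|^2 = 1.1969
Iter 2: z = -1.0300 + -0.2358i, |z|^2 = 1.1165
Iter 3: z = 0.3734 + 1.3787i, |z|^2 = 2.0401
Iter 4: z = -2.3933 + 1.9225i, |z|^2 = 9.4239
Escaped at iteration 4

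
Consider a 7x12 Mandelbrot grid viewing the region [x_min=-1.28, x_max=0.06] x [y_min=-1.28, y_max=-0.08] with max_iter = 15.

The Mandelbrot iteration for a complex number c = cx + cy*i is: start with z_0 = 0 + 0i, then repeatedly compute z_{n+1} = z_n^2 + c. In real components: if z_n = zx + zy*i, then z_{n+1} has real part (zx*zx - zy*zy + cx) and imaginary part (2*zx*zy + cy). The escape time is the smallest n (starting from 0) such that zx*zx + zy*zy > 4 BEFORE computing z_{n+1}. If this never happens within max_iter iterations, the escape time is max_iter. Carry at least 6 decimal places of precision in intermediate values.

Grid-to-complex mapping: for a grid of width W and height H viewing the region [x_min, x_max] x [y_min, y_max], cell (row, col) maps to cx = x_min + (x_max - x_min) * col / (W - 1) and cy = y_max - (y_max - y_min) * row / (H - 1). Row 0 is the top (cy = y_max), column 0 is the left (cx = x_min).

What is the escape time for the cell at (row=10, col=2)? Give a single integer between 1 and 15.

Answer: 3

Derivation:
z_0 = 0 + 0i, c = -0.8333 + -1.1709i
Iter 1: z = -0.8333 + -1.1709i, |z|^2 = 2.0655
Iter 2: z = -1.5099 + 0.7806i, |z|^2 = 2.8892
Iter 3: z = 0.8372 + -3.5282i, |z|^2 = 13.1491
Escaped at iteration 3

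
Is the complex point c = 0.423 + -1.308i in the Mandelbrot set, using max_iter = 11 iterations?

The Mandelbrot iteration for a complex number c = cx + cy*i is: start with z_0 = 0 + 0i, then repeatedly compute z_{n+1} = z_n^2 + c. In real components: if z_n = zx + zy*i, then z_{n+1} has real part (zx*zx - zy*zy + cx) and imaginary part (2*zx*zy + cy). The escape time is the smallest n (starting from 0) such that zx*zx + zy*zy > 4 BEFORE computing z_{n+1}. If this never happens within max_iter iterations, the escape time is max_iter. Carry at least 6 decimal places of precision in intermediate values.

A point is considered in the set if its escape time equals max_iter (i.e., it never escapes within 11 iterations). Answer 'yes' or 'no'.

Answer: no

Derivation:
z_0 = 0 + 0i, c = 0.4230 + -1.3080i
Iter 1: z = 0.4230 + -1.3080i, |z|^2 = 1.8898
Iter 2: z = -1.1089 + -2.4146i, |z|^2 = 7.0599
Escaped at iteration 2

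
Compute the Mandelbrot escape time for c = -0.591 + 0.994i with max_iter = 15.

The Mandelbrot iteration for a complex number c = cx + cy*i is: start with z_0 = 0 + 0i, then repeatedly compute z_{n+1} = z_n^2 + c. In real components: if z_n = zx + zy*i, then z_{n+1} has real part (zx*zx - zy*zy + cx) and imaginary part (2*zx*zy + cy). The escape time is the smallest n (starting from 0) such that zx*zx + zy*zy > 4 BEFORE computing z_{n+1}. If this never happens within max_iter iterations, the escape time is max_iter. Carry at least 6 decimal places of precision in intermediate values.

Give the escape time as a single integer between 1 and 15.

Answer: 4

Derivation:
z_0 = 0 + 0i, c = -0.5910 + 0.9940i
Iter 1: z = -0.5910 + 0.9940i, |z|^2 = 1.3373
Iter 2: z = -1.2298 + -0.1809i, |z|^2 = 1.5450
Iter 3: z = 0.8886 + 1.4389i, |z|^2 = 2.8601
Iter 4: z = -1.8720 + 3.5512i, |z|^2 = 16.1155
Escaped at iteration 4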